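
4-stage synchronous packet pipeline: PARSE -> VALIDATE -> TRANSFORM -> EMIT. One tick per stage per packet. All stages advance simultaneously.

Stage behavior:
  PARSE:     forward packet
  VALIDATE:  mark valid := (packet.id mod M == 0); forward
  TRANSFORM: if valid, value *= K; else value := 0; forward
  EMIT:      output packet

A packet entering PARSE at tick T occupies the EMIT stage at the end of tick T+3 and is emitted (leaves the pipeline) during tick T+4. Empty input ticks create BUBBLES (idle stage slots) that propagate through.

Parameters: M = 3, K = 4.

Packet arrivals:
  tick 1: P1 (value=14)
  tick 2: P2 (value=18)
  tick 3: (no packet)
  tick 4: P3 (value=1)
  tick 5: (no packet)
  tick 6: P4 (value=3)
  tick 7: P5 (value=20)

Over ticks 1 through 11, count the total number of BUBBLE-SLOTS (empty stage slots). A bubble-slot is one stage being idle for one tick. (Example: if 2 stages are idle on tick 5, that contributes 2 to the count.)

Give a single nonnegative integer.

Tick 1: [PARSE:P1(v=14,ok=F), VALIDATE:-, TRANSFORM:-, EMIT:-] out:-; bubbles=3
Tick 2: [PARSE:P2(v=18,ok=F), VALIDATE:P1(v=14,ok=F), TRANSFORM:-, EMIT:-] out:-; bubbles=2
Tick 3: [PARSE:-, VALIDATE:P2(v=18,ok=F), TRANSFORM:P1(v=0,ok=F), EMIT:-] out:-; bubbles=2
Tick 4: [PARSE:P3(v=1,ok=F), VALIDATE:-, TRANSFORM:P2(v=0,ok=F), EMIT:P1(v=0,ok=F)] out:-; bubbles=1
Tick 5: [PARSE:-, VALIDATE:P3(v=1,ok=T), TRANSFORM:-, EMIT:P2(v=0,ok=F)] out:P1(v=0); bubbles=2
Tick 6: [PARSE:P4(v=3,ok=F), VALIDATE:-, TRANSFORM:P3(v=4,ok=T), EMIT:-] out:P2(v=0); bubbles=2
Tick 7: [PARSE:P5(v=20,ok=F), VALIDATE:P4(v=3,ok=F), TRANSFORM:-, EMIT:P3(v=4,ok=T)] out:-; bubbles=1
Tick 8: [PARSE:-, VALIDATE:P5(v=20,ok=F), TRANSFORM:P4(v=0,ok=F), EMIT:-] out:P3(v=4); bubbles=2
Tick 9: [PARSE:-, VALIDATE:-, TRANSFORM:P5(v=0,ok=F), EMIT:P4(v=0,ok=F)] out:-; bubbles=2
Tick 10: [PARSE:-, VALIDATE:-, TRANSFORM:-, EMIT:P5(v=0,ok=F)] out:P4(v=0); bubbles=3
Tick 11: [PARSE:-, VALIDATE:-, TRANSFORM:-, EMIT:-] out:P5(v=0); bubbles=4
Total bubble-slots: 24

Answer: 24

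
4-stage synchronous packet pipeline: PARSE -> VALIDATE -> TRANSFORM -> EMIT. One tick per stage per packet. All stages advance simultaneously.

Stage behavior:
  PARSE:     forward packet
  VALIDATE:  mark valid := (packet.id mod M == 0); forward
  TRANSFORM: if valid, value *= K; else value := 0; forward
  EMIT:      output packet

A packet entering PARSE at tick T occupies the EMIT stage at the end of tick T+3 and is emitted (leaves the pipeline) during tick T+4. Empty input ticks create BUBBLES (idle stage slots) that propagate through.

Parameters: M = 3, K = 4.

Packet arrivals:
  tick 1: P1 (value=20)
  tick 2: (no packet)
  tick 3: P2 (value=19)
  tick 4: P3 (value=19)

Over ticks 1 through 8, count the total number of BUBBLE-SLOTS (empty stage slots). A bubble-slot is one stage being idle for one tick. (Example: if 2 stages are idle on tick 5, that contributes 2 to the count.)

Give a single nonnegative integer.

Tick 1: [PARSE:P1(v=20,ok=F), VALIDATE:-, TRANSFORM:-, EMIT:-] out:-; bubbles=3
Tick 2: [PARSE:-, VALIDATE:P1(v=20,ok=F), TRANSFORM:-, EMIT:-] out:-; bubbles=3
Tick 3: [PARSE:P2(v=19,ok=F), VALIDATE:-, TRANSFORM:P1(v=0,ok=F), EMIT:-] out:-; bubbles=2
Tick 4: [PARSE:P3(v=19,ok=F), VALIDATE:P2(v=19,ok=F), TRANSFORM:-, EMIT:P1(v=0,ok=F)] out:-; bubbles=1
Tick 5: [PARSE:-, VALIDATE:P3(v=19,ok=T), TRANSFORM:P2(v=0,ok=F), EMIT:-] out:P1(v=0); bubbles=2
Tick 6: [PARSE:-, VALIDATE:-, TRANSFORM:P3(v=76,ok=T), EMIT:P2(v=0,ok=F)] out:-; bubbles=2
Tick 7: [PARSE:-, VALIDATE:-, TRANSFORM:-, EMIT:P3(v=76,ok=T)] out:P2(v=0); bubbles=3
Tick 8: [PARSE:-, VALIDATE:-, TRANSFORM:-, EMIT:-] out:P3(v=76); bubbles=4
Total bubble-slots: 20

Answer: 20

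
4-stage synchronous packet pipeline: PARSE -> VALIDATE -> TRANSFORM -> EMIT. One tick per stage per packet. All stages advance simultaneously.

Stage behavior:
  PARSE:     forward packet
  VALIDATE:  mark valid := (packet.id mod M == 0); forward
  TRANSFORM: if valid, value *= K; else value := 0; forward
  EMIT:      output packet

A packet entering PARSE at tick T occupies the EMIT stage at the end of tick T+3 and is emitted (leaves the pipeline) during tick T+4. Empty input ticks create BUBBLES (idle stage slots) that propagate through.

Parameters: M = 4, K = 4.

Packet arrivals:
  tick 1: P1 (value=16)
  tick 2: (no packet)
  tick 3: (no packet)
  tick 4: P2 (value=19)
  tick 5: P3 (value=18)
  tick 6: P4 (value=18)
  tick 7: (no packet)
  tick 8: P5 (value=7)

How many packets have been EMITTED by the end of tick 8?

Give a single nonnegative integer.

Answer: 2

Derivation:
Tick 1: [PARSE:P1(v=16,ok=F), VALIDATE:-, TRANSFORM:-, EMIT:-] out:-; in:P1
Tick 2: [PARSE:-, VALIDATE:P1(v=16,ok=F), TRANSFORM:-, EMIT:-] out:-; in:-
Tick 3: [PARSE:-, VALIDATE:-, TRANSFORM:P1(v=0,ok=F), EMIT:-] out:-; in:-
Tick 4: [PARSE:P2(v=19,ok=F), VALIDATE:-, TRANSFORM:-, EMIT:P1(v=0,ok=F)] out:-; in:P2
Tick 5: [PARSE:P3(v=18,ok=F), VALIDATE:P2(v=19,ok=F), TRANSFORM:-, EMIT:-] out:P1(v=0); in:P3
Tick 6: [PARSE:P4(v=18,ok=F), VALIDATE:P3(v=18,ok=F), TRANSFORM:P2(v=0,ok=F), EMIT:-] out:-; in:P4
Tick 7: [PARSE:-, VALIDATE:P4(v=18,ok=T), TRANSFORM:P3(v=0,ok=F), EMIT:P2(v=0,ok=F)] out:-; in:-
Tick 8: [PARSE:P5(v=7,ok=F), VALIDATE:-, TRANSFORM:P4(v=72,ok=T), EMIT:P3(v=0,ok=F)] out:P2(v=0); in:P5
Emitted by tick 8: ['P1', 'P2']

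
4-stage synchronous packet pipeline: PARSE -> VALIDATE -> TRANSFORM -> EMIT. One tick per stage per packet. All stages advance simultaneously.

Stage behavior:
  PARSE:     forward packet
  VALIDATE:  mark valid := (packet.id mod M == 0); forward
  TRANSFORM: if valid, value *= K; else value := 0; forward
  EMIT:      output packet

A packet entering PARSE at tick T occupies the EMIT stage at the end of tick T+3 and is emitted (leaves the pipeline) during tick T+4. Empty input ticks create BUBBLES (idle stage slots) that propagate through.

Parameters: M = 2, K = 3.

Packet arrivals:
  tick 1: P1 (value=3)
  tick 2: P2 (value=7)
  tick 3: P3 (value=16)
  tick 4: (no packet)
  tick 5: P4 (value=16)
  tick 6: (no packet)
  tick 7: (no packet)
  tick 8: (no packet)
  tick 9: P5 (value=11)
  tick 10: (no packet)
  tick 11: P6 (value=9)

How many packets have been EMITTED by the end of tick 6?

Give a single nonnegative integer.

Tick 1: [PARSE:P1(v=3,ok=F), VALIDATE:-, TRANSFORM:-, EMIT:-] out:-; in:P1
Tick 2: [PARSE:P2(v=7,ok=F), VALIDATE:P1(v=3,ok=F), TRANSFORM:-, EMIT:-] out:-; in:P2
Tick 3: [PARSE:P3(v=16,ok=F), VALIDATE:P2(v=7,ok=T), TRANSFORM:P1(v=0,ok=F), EMIT:-] out:-; in:P3
Tick 4: [PARSE:-, VALIDATE:P3(v=16,ok=F), TRANSFORM:P2(v=21,ok=T), EMIT:P1(v=0,ok=F)] out:-; in:-
Tick 5: [PARSE:P4(v=16,ok=F), VALIDATE:-, TRANSFORM:P3(v=0,ok=F), EMIT:P2(v=21,ok=T)] out:P1(v=0); in:P4
Tick 6: [PARSE:-, VALIDATE:P4(v=16,ok=T), TRANSFORM:-, EMIT:P3(v=0,ok=F)] out:P2(v=21); in:-
Emitted by tick 6: ['P1', 'P2']

Answer: 2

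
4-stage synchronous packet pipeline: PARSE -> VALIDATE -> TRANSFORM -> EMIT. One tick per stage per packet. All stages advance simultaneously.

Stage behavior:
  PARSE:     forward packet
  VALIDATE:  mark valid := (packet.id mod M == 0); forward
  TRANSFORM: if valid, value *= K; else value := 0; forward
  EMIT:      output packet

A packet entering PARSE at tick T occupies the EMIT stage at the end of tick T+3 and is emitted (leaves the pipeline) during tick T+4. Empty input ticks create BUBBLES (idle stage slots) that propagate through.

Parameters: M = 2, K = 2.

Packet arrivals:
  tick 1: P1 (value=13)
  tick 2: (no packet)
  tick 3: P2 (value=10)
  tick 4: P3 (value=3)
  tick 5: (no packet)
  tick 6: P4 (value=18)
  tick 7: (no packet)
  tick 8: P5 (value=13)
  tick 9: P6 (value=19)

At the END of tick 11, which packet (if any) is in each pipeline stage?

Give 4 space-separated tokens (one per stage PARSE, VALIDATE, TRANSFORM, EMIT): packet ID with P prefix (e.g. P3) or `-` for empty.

Answer: - - P6 P5

Derivation:
Tick 1: [PARSE:P1(v=13,ok=F), VALIDATE:-, TRANSFORM:-, EMIT:-] out:-; in:P1
Tick 2: [PARSE:-, VALIDATE:P1(v=13,ok=F), TRANSFORM:-, EMIT:-] out:-; in:-
Tick 3: [PARSE:P2(v=10,ok=F), VALIDATE:-, TRANSFORM:P1(v=0,ok=F), EMIT:-] out:-; in:P2
Tick 4: [PARSE:P3(v=3,ok=F), VALIDATE:P2(v=10,ok=T), TRANSFORM:-, EMIT:P1(v=0,ok=F)] out:-; in:P3
Tick 5: [PARSE:-, VALIDATE:P3(v=3,ok=F), TRANSFORM:P2(v=20,ok=T), EMIT:-] out:P1(v=0); in:-
Tick 6: [PARSE:P4(v=18,ok=F), VALIDATE:-, TRANSFORM:P3(v=0,ok=F), EMIT:P2(v=20,ok=T)] out:-; in:P4
Tick 7: [PARSE:-, VALIDATE:P4(v=18,ok=T), TRANSFORM:-, EMIT:P3(v=0,ok=F)] out:P2(v=20); in:-
Tick 8: [PARSE:P5(v=13,ok=F), VALIDATE:-, TRANSFORM:P4(v=36,ok=T), EMIT:-] out:P3(v=0); in:P5
Tick 9: [PARSE:P6(v=19,ok=F), VALIDATE:P5(v=13,ok=F), TRANSFORM:-, EMIT:P4(v=36,ok=T)] out:-; in:P6
Tick 10: [PARSE:-, VALIDATE:P6(v=19,ok=T), TRANSFORM:P5(v=0,ok=F), EMIT:-] out:P4(v=36); in:-
Tick 11: [PARSE:-, VALIDATE:-, TRANSFORM:P6(v=38,ok=T), EMIT:P5(v=0,ok=F)] out:-; in:-
At end of tick 11: ['-', '-', 'P6', 'P5']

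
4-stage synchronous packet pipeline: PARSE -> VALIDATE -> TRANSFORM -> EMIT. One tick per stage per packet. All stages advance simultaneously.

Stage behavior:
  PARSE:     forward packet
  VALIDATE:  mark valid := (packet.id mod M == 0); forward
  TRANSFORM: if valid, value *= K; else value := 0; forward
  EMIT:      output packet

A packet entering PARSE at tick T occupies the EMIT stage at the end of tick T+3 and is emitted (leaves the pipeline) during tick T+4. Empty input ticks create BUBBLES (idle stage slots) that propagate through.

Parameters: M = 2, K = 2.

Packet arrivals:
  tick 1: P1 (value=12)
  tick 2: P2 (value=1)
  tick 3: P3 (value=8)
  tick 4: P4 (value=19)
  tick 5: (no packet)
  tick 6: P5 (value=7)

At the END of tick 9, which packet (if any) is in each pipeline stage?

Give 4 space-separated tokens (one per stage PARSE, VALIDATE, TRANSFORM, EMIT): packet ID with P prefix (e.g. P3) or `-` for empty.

Answer: - - - P5

Derivation:
Tick 1: [PARSE:P1(v=12,ok=F), VALIDATE:-, TRANSFORM:-, EMIT:-] out:-; in:P1
Tick 2: [PARSE:P2(v=1,ok=F), VALIDATE:P1(v=12,ok=F), TRANSFORM:-, EMIT:-] out:-; in:P2
Tick 3: [PARSE:P3(v=8,ok=F), VALIDATE:P2(v=1,ok=T), TRANSFORM:P1(v=0,ok=F), EMIT:-] out:-; in:P3
Tick 4: [PARSE:P4(v=19,ok=F), VALIDATE:P3(v=8,ok=F), TRANSFORM:P2(v=2,ok=T), EMIT:P1(v=0,ok=F)] out:-; in:P4
Tick 5: [PARSE:-, VALIDATE:P4(v=19,ok=T), TRANSFORM:P3(v=0,ok=F), EMIT:P2(v=2,ok=T)] out:P1(v=0); in:-
Tick 6: [PARSE:P5(v=7,ok=F), VALIDATE:-, TRANSFORM:P4(v=38,ok=T), EMIT:P3(v=0,ok=F)] out:P2(v=2); in:P5
Tick 7: [PARSE:-, VALIDATE:P5(v=7,ok=F), TRANSFORM:-, EMIT:P4(v=38,ok=T)] out:P3(v=0); in:-
Tick 8: [PARSE:-, VALIDATE:-, TRANSFORM:P5(v=0,ok=F), EMIT:-] out:P4(v=38); in:-
Tick 9: [PARSE:-, VALIDATE:-, TRANSFORM:-, EMIT:P5(v=0,ok=F)] out:-; in:-
At end of tick 9: ['-', '-', '-', 'P5']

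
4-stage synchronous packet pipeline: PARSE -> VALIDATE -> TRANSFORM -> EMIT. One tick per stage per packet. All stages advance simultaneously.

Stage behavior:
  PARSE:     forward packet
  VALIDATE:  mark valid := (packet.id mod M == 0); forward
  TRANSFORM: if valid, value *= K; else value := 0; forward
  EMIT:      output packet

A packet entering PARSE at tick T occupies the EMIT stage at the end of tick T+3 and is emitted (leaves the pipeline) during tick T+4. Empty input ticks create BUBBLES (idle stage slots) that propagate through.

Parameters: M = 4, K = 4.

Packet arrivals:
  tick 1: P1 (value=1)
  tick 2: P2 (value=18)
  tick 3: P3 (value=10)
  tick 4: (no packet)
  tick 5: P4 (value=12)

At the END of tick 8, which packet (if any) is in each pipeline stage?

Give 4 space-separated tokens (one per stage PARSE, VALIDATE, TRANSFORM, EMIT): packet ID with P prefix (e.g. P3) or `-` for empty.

Answer: - - - P4

Derivation:
Tick 1: [PARSE:P1(v=1,ok=F), VALIDATE:-, TRANSFORM:-, EMIT:-] out:-; in:P1
Tick 2: [PARSE:P2(v=18,ok=F), VALIDATE:P1(v=1,ok=F), TRANSFORM:-, EMIT:-] out:-; in:P2
Tick 3: [PARSE:P3(v=10,ok=F), VALIDATE:P2(v=18,ok=F), TRANSFORM:P1(v=0,ok=F), EMIT:-] out:-; in:P3
Tick 4: [PARSE:-, VALIDATE:P3(v=10,ok=F), TRANSFORM:P2(v=0,ok=F), EMIT:P1(v=0,ok=F)] out:-; in:-
Tick 5: [PARSE:P4(v=12,ok=F), VALIDATE:-, TRANSFORM:P3(v=0,ok=F), EMIT:P2(v=0,ok=F)] out:P1(v=0); in:P4
Tick 6: [PARSE:-, VALIDATE:P4(v=12,ok=T), TRANSFORM:-, EMIT:P3(v=0,ok=F)] out:P2(v=0); in:-
Tick 7: [PARSE:-, VALIDATE:-, TRANSFORM:P4(v=48,ok=T), EMIT:-] out:P3(v=0); in:-
Tick 8: [PARSE:-, VALIDATE:-, TRANSFORM:-, EMIT:P4(v=48,ok=T)] out:-; in:-
At end of tick 8: ['-', '-', '-', 'P4']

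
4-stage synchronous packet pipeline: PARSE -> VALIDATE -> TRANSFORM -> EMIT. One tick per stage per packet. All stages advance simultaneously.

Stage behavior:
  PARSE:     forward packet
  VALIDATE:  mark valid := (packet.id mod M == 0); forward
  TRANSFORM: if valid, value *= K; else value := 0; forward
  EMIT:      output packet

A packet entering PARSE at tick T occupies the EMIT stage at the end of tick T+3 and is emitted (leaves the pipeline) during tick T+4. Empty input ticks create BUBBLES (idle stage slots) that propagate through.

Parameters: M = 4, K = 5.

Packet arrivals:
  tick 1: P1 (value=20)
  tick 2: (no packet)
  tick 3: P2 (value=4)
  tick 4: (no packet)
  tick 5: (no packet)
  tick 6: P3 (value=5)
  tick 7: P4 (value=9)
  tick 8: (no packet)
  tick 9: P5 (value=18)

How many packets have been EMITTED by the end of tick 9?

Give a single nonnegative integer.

Answer: 2

Derivation:
Tick 1: [PARSE:P1(v=20,ok=F), VALIDATE:-, TRANSFORM:-, EMIT:-] out:-; in:P1
Tick 2: [PARSE:-, VALIDATE:P1(v=20,ok=F), TRANSFORM:-, EMIT:-] out:-; in:-
Tick 3: [PARSE:P2(v=4,ok=F), VALIDATE:-, TRANSFORM:P1(v=0,ok=F), EMIT:-] out:-; in:P2
Tick 4: [PARSE:-, VALIDATE:P2(v=4,ok=F), TRANSFORM:-, EMIT:P1(v=0,ok=F)] out:-; in:-
Tick 5: [PARSE:-, VALIDATE:-, TRANSFORM:P2(v=0,ok=F), EMIT:-] out:P1(v=0); in:-
Tick 6: [PARSE:P3(v=5,ok=F), VALIDATE:-, TRANSFORM:-, EMIT:P2(v=0,ok=F)] out:-; in:P3
Tick 7: [PARSE:P4(v=9,ok=F), VALIDATE:P3(v=5,ok=F), TRANSFORM:-, EMIT:-] out:P2(v=0); in:P4
Tick 8: [PARSE:-, VALIDATE:P4(v=9,ok=T), TRANSFORM:P3(v=0,ok=F), EMIT:-] out:-; in:-
Tick 9: [PARSE:P5(v=18,ok=F), VALIDATE:-, TRANSFORM:P4(v=45,ok=T), EMIT:P3(v=0,ok=F)] out:-; in:P5
Emitted by tick 9: ['P1', 'P2']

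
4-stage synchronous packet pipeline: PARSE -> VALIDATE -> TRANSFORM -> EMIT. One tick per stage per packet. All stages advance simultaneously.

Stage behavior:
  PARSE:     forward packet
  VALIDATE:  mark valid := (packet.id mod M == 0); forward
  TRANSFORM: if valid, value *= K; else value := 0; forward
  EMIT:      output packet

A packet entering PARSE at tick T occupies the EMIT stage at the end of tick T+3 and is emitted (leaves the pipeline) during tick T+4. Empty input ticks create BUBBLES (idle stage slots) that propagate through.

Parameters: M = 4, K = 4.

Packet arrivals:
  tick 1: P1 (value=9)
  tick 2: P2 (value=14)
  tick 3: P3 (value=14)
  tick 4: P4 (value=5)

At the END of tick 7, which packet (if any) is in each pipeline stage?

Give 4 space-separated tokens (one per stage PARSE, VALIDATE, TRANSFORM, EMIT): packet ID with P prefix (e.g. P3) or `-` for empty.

Tick 1: [PARSE:P1(v=9,ok=F), VALIDATE:-, TRANSFORM:-, EMIT:-] out:-; in:P1
Tick 2: [PARSE:P2(v=14,ok=F), VALIDATE:P1(v=9,ok=F), TRANSFORM:-, EMIT:-] out:-; in:P2
Tick 3: [PARSE:P3(v=14,ok=F), VALIDATE:P2(v=14,ok=F), TRANSFORM:P1(v=0,ok=F), EMIT:-] out:-; in:P3
Tick 4: [PARSE:P4(v=5,ok=F), VALIDATE:P3(v=14,ok=F), TRANSFORM:P2(v=0,ok=F), EMIT:P1(v=0,ok=F)] out:-; in:P4
Tick 5: [PARSE:-, VALIDATE:P4(v=5,ok=T), TRANSFORM:P3(v=0,ok=F), EMIT:P2(v=0,ok=F)] out:P1(v=0); in:-
Tick 6: [PARSE:-, VALIDATE:-, TRANSFORM:P4(v=20,ok=T), EMIT:P3(v=0,ok=F)] out:P2(v=0); in:-
Tick 7: [PARSE:-, VALIDATE:-, TRANSFORM:-, EMIT:P4(v=20,ok=T)] out:P3(v=0); in:-
At end of tick 7: ['-', '-', '-', 'P4']

Answer: - - - P4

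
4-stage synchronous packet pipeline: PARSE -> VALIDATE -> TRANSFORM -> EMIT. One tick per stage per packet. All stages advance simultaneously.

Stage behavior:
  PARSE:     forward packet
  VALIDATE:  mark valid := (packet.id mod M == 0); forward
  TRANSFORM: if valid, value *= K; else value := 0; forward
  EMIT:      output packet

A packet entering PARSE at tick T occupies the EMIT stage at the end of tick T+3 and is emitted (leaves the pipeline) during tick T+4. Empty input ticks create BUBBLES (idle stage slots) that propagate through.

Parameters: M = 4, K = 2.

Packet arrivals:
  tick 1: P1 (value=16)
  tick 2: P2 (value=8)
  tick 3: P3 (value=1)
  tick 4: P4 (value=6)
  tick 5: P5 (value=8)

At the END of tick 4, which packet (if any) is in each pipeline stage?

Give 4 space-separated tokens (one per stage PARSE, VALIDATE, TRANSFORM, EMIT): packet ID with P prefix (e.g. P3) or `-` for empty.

Tick 1: [PARSE:P1(v=16,ok=F), VALIDATE:-, TRANSFORM:-, EMIT:-] out:-; in:P1
Tick 2: [PARSE:P2(v=8,ok=F), VALIDATE:P1(v=16,ok=F), TRANSFORM:-, EMIT:-] out:-; in:P2
Tick 3: [PARSE:P3(v=1,ok=F), VALIDATE:P2(v=8,ok=F), TRANSFORM:P1(v=0,ok=F), EMIT:-] out:-; in:P3
Tick 4: [PARSE:P4(v=6,ok=F), VALIDATE:P3(v=1,ok=F), TRANSFORM:P2(v=0,ok=F), EMIT:P1(v=0,ok=F)] out:-; in:P4
At end of tick 4: ['P4', 'P3', 'P2', 'P1']

Answer: P4 P3 P2 P1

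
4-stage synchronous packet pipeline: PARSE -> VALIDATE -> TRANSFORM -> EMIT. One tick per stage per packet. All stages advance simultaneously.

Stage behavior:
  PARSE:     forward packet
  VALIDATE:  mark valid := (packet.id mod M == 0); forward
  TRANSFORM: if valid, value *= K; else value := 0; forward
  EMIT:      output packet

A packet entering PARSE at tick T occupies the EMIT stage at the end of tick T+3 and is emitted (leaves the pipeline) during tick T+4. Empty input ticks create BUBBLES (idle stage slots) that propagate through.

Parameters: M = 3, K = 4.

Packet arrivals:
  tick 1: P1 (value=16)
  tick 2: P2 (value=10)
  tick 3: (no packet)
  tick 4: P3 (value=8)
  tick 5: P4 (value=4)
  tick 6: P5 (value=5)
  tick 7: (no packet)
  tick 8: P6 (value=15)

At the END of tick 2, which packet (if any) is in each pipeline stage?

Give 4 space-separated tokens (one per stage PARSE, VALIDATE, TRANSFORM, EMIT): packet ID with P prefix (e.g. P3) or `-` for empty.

Answer: P2 P1 - -

Derivation:
Tick 1: [PARSE:P1(v=16,ok=F), VALIDATE:-, TRANSFORM:-, EMIT:-] out:-; in:P1
Tick 2: [PARSE:P2(v=10,ok=F), VALIDATE:P1(v=16,ok=F), TRANSFORM:-, EMIT:-] out:-; in:P2
At end of tick 2: ['P2', 'P1', '-', '-']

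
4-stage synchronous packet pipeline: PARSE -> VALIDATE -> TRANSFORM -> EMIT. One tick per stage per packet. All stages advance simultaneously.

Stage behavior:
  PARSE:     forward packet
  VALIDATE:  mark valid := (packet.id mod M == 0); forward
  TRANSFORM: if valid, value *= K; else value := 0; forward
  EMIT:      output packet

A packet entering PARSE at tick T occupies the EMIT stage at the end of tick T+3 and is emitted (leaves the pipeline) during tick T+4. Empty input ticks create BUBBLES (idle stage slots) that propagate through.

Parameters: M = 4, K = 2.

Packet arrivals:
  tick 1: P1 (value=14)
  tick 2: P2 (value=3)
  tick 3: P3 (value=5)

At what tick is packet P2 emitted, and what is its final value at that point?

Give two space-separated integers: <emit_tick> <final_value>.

Tick 1: [PARSE:P1(v=14,ok=F), VALIDATE:-, TRANSFORM:-, EMIT:-] out:-; in:P1
Tick 2: [PARSE:P2(v=3,ok=F), VALIDATE:P1(v=14,ok=F), TRANSFORM:-, EMIT:-] out:-; in:P2
Tick 3: [PARSE:P3(v=5,ok=F), VALIDATE:P2(v=3,ok=F), TRANSFORM:P1(v=0,ok=F), EMIT:-] out:-; in:P3
Tick 4: [PARSE:-, VALIDATE:P3(v=5,ok=F), TRANSFORM:P2(v=0,ok=F), EMIT:P1(v=0,ok=F)] out:-; in:-
Tick 5: [PARSE:-, VALIDATE:-, TRANSFORM:P3(v=0,ok=F), EMIT:P2(v=0,ok=F)] out:P1(v=0); in:-
Tick 6: [PARSE:-, VALIDATE:-, TRANSFORM:-, EMIT:P3(v=0,ok=F)] out:P2(v=0); in:-
Tick 7: [PARSE:-, VALIDATE:-, TRANSFORM:-, EMIT:-] out:P3(v=0); in:-
P2: arrives tick 2, valid=False (id=2, id%4=2), emit tick 6, final value 0

Answer: 6 0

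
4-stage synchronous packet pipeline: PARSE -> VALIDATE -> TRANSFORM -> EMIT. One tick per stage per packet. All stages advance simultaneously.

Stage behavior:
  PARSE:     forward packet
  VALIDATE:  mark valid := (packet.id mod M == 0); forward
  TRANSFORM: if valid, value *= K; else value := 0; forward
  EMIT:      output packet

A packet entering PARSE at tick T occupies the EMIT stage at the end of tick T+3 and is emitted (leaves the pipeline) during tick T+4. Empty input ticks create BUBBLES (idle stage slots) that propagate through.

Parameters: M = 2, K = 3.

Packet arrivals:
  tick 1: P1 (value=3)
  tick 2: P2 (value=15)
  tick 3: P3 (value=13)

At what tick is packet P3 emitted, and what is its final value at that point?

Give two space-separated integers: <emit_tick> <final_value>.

Tick 1: [PARSE:P1(v=3,ok=F), VALIDATE:-, TRANSFORM:-, EMIT:-] out:-; in:P1
Tick 2: [PARSE:P2(v=15,ok=F), VALIDATE:P1(v=3,ok=F), TRANSFORM:-, EMIT:-] out:-; in:P2
Tick 3: [PARSE:P3(v=13,ok=F), VALIDATE:P2(v=15,ok=T), TRANSFORM:P1(v=0,ok=F), EMIT:-] out:-; in:P3
Tick 4: [PARSE:-, VALIDATE:P3(v=13,ok=F), TRANSFORM:P2(v=45,ok=T), EMIT:P1(v=0,ok=F)] out:-; in:-
Tick 5: [PARSE:-, VALIDATE:-, TRANSFORM:P3(v=0,ok=F), EMIT:P2(v=45,ok=T)] out:P1(v=0); in:-
Tick 6: [PARSE:-, VALIDATE:-, TRANSFORM:-, EMIT:P3(v=0,ok=F)] out:P2(v=45); in:-
Tick 7: [PARSE:-, VALIDATE:-, TRANSFORM:-, EMIT:-] out:P3(v=0); in:-
P3: arrives tick 3, valid=False (id=3, id%2=1), emit tick 7, final value 0

Answer: 7 0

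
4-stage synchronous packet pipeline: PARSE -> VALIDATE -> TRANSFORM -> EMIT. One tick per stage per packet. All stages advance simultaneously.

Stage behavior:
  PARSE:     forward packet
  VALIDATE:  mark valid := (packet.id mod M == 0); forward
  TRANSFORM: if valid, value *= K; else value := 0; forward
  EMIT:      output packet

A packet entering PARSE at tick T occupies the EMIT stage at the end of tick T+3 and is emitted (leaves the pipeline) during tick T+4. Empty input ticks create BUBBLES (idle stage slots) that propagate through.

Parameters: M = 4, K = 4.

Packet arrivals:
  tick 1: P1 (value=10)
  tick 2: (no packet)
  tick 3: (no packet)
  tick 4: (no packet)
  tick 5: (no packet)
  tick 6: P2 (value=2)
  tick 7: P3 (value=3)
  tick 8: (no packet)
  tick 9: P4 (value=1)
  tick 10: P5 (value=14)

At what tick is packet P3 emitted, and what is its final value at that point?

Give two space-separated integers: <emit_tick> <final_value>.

Answer: 11 0

Derivation:
Tick 1: [PARSE:P1(v=10,ok=F), VALIDATE:-, TRANSFORM:-, EMIT:-] out:-; in:P1
Tick 2: [PARSE:-, VALIDATE:P1(v=10,ok=F), TRANSFORM:-, EMIT:-] out:-; in:-
Tick 3: [PARSE:-, VALIDATE:-, TRANSFORM:P1(v=0,ok=F), EMIT:-] out:-; in:-
Tick 4: [PARSE:-, VALIDATE:-, TRANSFORM:-, EMIT:P1(v=0,ok=F)] out:-; in:-
Tick 5: [PARSE:-, VALIDATE:-, TRANSFORM:-, EMIT:-] out:P1(v=0); in:-
Tick 6: [PARSE:P2(v=2,ok=F), VALIDATE:-, TRANSFORM:-, EMIT:-] out:-; in:P2
Tick 7: [PARSE:P3(v=3,ok=F), VALIDATE:P2(v=2,ok=F), TRANSFORM:-, EMIT:-] out:-; in:P3
Tick 8: [PARSE:-, VALIDATE:P3(v=3,ok=F), TRANSFORM:P2(v=0,ok=F), EMIT:-] out:-; in:-
Tick 9: [PARSE:P4(v=1,ok=F), VALIDATE:-, TRANSFORM:P3(v=0,ok=F), EMIT:P2(v=0,ok=F)] out:-; in:P4
Tick 10: [PARSE:P5(v=14,ok=F), VALIDATE:P4(v=1,ok=T), TRANSFORM:-, EMIT:P3(v=0,ok=F)] out:P2(v=0); in:P5
Tick 11: [PARSE:-, VALIDATE:P5(v=14,ok=F), TRANSFORM:P4(v=4,ok=T), EMIT:-] out:P3(v=0); in:-
Tick 12: [PARSE:-, VALIDATE:-, TRANSFORM:P5(v=0,ok=F), EMIT:P4(v=4,ok=T)] out:-; in:-
Tick 13: [PARSE:-, VALIDATE:-, TRANSFORM:-, EMIT:P5(v=0,ok=F)] out:P4(v=4); in:-
Tick 14: [PARSE:-, VALIDATE:-, TRANSFORM:-, EMIT:-] out:P5(v=0); in:-
P3: arrives tick 7, valid=False (id=3, id%4=3), emit tick 11, final value 0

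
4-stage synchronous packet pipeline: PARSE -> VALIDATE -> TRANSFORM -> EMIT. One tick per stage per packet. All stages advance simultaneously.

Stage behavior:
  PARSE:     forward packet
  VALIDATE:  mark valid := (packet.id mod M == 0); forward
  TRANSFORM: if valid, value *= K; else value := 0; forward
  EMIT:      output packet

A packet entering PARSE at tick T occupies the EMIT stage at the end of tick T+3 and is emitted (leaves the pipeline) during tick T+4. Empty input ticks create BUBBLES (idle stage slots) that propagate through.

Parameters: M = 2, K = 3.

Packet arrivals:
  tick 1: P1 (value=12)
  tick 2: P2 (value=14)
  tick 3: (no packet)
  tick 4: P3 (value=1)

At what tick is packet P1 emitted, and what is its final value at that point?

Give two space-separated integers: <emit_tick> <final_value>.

Tick 1: [PARSE:P1(v=12,ok=F), VALIDATE:-, TRANSFORM:-, EMIT:-] out:-; in:P1
Tick 2: [PARSE:P2(v=14,ok=F), VALIDATE:P1(v=12,ok=F), TRANSFORM:-, EMIT:-] out:-; in:P2
Tick 3: [PARSE:-, VALIDATE:P2(v=14,ok=T), TRANSFORM:P1(v=0,ok=F), EMIT:-] out:-; in:-
Tick 4: [PARSE:P3(v=1,ok=F), VALIDATE:-, TRANSFORM:P2(v=42,ok=T), EMIT:P1(v=0,ok=F)] out:-; in:P3
Tick 5: [PARSE:-, VALIDATE:P3(v=1,ok=F), TRANSFORM:-, EMIT:P2(v=42,ok=T)] out:P1(v=0); in:-
Tick 6: [PARSE:-, VALIDATE:-, TRANSFORM:P3(v=0,ok=F), EMIT:-] out:P2(v=42); in:-
Tick 7: [PARSE:-, VALIDATE:-, TRANSFORM:-, EMIT:P3(v=0,ok=F)] out:-; in:-
Tick 8: [PARSE:-, VALIDATE:-, TRANSFORM:-, EMIT:-] out:P3(v=0); in:-
P1: arrives tick 1, valid=False (id=1, id%2=1), emit tick 5, final value 0

Answer: 5 0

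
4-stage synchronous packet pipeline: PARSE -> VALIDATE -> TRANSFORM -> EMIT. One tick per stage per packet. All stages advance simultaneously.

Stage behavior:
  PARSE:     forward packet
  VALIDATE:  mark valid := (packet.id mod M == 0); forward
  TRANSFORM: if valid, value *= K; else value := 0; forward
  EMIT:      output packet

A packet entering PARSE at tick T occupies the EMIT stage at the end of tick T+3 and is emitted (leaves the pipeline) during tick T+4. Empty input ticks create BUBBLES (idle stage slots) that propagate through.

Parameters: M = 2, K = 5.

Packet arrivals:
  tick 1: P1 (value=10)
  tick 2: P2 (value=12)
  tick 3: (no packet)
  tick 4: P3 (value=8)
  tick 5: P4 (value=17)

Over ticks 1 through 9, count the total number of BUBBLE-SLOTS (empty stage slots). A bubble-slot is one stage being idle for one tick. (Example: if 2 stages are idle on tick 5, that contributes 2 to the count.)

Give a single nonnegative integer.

Tick 1: [PARSE:P1(v=10,ok=F), VALIDATE:-, TRANSFORM:-, EMIT:-] out:-; bubbles=3
Tick 2: [PARSE:P2(v=12,ok=F), VALIDATE:P1(v=10,ok=F), TRANSFORM:-, EMIT:-] out:-; bubbles=2
Tick 3: [PARSE:-, VALIDATE:P2(v=12,ok=T), TRANSFORM:P1(v=0,ok=F), EMIT:-] out:-; bubbles=2
Tick 4: [PARSE:P3(v=8,ok=F), VALIDATE:-, TRANSFORM:P2(v=60,ok=T), EMIT:P1(v=0,ok=F)] out:-; bubbles=1
Tick 5: [PARSE:P4(v=17,ok=F), VALIDATE:P3(v=8,ok=F), TRANSFORM:-, EMIT:P2(v=60,ok=T)] out:P1(v=0); bubbles=1
Tick 6: [PARSE:-, VALIDATE:P4(v=17,ok=T), TRANSFORM:P3(v=0,ok=F), EMIT:-] out:P2(v=60); bubbles=2
Tick 7: [PARSE:-, VALIDATE:-, TRANSFORM:P4(v=85,ok=T), EMIT:P3(v=0,ok=F)] out:-; bubbles=2
Tick 8: [PARSE:-, VALIDATE:-, TRANSFORM:-, EMIT:P4(v=85,ok=T)] out:P3(v=0); bubbles=3
Tick 9: [PARSE:-, VALIDATE:-, TRANSFORM:-, EMIT:-] out:P4(v=85); bubbles=4
Total bubble-slots: 20

Answer: 20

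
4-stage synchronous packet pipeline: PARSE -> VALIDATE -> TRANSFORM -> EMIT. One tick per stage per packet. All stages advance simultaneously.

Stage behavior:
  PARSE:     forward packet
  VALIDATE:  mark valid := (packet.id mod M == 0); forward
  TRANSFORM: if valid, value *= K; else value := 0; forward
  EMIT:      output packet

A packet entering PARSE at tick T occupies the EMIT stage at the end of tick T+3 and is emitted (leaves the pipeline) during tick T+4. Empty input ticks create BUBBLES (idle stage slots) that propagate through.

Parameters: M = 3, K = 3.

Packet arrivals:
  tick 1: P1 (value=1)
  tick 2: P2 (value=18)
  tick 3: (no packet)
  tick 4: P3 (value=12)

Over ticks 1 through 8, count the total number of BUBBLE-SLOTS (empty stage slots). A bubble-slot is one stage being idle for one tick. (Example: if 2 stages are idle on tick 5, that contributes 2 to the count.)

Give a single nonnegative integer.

Tick 1: [PARSE:P1(v=1,ok=F), VALIDATE:-, TRANSFORM:-, EMIT:-] out:-; bubbles=3
Tick 2: [PARSE:P2(v=18,ok=F), VALIDATE:P1(v=1,ok=F), TRANSFORM:-, EMIT:-] out:-; bubbles=2
Tick 3: [PARSE:-, VALIDATE:P2(v=18,ok=F), TRANSFORM:P1(v=0,ok=F), EMIT:-] out:-; bubbles=2
Tick 4: [PARSE:P3(v=12,ok=F), VALIDATE:-, TRANSFORM:P2(v=0,ok=F), EMIT:P1(v=0,ok=F)] out:-; bubbles=1
Tick 5: [PARSE:-, VALIDATE:P3(v=12,ok=T), TRANSFORM:-, EMIT:P2(v=0,ok=F)] out:P1(v=0); bubbles=2
Tick 6: [PARSE:-, VALIDATE:-, TRANSFORM:P3(v=36,ok=T), EMIT:-] out:P2(v=0); bubbles=3
Tick 7: [PARSE:-, VALIDATE:-, TRANSFORM:-, EMIT:P3(v=36,ok=T)] out:-; bubbles=3
Tick 8: [PARSE:-, VALIDATE:-, TRANSFORM:-, EMIT:-] out:P3(v=36); bubbles=4
Total bubble-slots: 20

Answer: 20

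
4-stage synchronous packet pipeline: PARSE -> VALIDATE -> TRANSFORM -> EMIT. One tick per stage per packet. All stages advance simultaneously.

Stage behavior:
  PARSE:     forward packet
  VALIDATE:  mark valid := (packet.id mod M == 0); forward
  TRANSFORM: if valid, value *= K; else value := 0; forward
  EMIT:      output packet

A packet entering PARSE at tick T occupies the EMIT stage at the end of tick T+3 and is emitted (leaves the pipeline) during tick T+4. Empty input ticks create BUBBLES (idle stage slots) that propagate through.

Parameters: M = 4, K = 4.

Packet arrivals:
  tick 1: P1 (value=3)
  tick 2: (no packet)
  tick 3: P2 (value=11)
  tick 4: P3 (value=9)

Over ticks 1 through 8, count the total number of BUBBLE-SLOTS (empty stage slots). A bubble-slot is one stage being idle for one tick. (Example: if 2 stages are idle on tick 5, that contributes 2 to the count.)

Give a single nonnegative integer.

Answer: 20

Derivation:
Tick 1: [PARSE:P1(v=3,ok=F), VALIDATE:-, TRANSFORM:-, EMIT:-] out:-; bubbles=3
Tick 2: [PARSE:-, VALIDATE:P1(v=3,ok=F), TRANSFORM:-, EMIT:-] out:-; bubbles=3
Tick 3: [PARSE:P2(v=11,ok=F), VALIDATE:-, TRANSFORM:P1(v=0,ok=F), EMIT:-] out:-; bubbles=2
Tick 4: [PARSE:P3(v=9,ok=F), VALIDATE:P2(v=11,ok=F), TRANSFORM:-, EMIT:P1(v=0,ok=F)] out:-; bubbles=1
Tick 5: [PARSE:-, VALIDATE:P3(v=9,ok=F), TRANSFORM:P2(v=0,ok=F), EMIT:-] out:P1(v=0); bubbles=2
Tick 6: [PARSE:-, VALIDATE:-, TRANSFORM:P3(v=0,ok=F), EMIT:P2(v=0,ok=F)] out:-; bubbles=2
Tick 7: [PARSE:-, VALIDATE:-, TRANSFORM:-, EMIT:P3(v=0,ok=F)] out:P2(v=0); bubbles=3
Tick 8: [PARSE:-, VALIDATE:-, TRANSFORM:-, EMIT:-] out:P3(v=0); bubbles=4
Total bubble-slots: 20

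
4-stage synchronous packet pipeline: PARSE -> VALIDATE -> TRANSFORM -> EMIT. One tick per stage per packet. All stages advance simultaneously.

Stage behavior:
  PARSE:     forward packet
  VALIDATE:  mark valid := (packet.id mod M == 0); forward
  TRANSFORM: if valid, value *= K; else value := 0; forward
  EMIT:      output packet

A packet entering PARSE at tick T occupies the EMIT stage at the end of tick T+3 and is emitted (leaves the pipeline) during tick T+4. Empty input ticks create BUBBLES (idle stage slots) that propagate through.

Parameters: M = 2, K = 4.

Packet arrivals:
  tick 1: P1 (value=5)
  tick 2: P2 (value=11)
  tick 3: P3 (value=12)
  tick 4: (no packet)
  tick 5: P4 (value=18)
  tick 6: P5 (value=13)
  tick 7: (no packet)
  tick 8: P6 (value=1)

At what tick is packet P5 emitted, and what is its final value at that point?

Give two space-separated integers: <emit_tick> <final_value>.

Answer: 10 0

Derivation:
Tick 1: [PARSE:P1(v=5,ok=F), VALIDATE:-, TRANSFORM:-, EMIT:-] out:-; in:P1
Tick 2: [PARSE:P2(v=11,ok=F), VALIDATE:P1(v=5,ok=F), TRANSFORM:-, EMIT:-] out:-; in:P2
Tick 3: [PARSE:P3(v=12,ok=F), VALIDATE:P2(v=11,ok=T), TRANSFORM:P1(v=0,ok=F), EMIT:-] out:-; in:P3
Tick 4: [PARSE:-, VALIDATE:P3(v=12,ok=F), TRANSFORM:P2(v=44,ok=T), EMIT:P1(v=0,ok=F)] out:-; in:-
Tick 5: [PARSE:P4(v=18,ok=F), VALIDATE:-, TRANSFORM:P3(v=0,ok=F), EMIT:P2(v=44,ok=T)] out:P1(v=0); in:P4
Tick 6: [PARSE:P5(v=13,ok=F), VALIDATE:P4(v=18,ok=T), TRANSFORM:-, EMIT:P3(v=0,ok=F)] out:P2(v=44); in:P5
Tick 7: [PARSE:-, VALIDATE:P5(v=13,ok=F), TRANSFORM:P4(v=72,ok=T), EMIT:-] out:P3(v=0); in:-
Tick 8: [PARSE:P6(v=1,ok=F), VALIDATE:-, TRANSFORM:P5(v=0,ok=F), EMIT:P4(v=72,ok=T)] out:-; in:P6
Tick 9: [PARSE:-, VALIDATE:P6(v=1,ok=T), TRANSFORM:-, EMIT:P5(v=0,ok=F)] out:P4(v=72); in:-
Tick 10: [PARSE:-, VALIDATE:-, TRANSFORM:P6(v=4,ok=T), EMIT:-] out:P5(v=0); in:-
Tick 11: [PARSE:-, VALIDATE:-, TRANSFORM:-, EMIT:P6(v=4,ok=T)] out:-; in:-
Tick 12: [PARSE:-, VALIDATE:-, TRANSFORM:-, EMIT:-] out:P6(v=4); in:-
P5: arrives tick 6, valid=False (id=5, id%2=1), emit tick 10, final value 0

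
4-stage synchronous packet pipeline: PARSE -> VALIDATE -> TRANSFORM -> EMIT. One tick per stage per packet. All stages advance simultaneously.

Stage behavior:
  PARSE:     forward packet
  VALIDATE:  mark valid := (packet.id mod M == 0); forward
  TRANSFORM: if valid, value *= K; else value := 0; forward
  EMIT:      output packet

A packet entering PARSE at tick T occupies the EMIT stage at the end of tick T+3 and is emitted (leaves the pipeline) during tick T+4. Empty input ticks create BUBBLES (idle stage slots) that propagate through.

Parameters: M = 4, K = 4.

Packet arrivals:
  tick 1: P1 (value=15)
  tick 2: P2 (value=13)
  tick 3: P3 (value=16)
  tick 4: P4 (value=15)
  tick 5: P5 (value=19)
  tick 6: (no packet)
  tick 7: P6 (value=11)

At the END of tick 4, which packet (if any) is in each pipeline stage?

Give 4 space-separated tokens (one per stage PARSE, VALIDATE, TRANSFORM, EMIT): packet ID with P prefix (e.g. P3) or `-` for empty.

Tick 1: [PARSE:P1(v=15,ok=F), VALIDATE:-, TRANSFORM:-, EMIT:-] out:-; in:P1
Tick 2: [PARSE:P2(v=13,ok=F), VALIDATE:P1(v=15,ok=F), TRANSFORM:-, EMIT:-] out:-; in:P2
Tick 3: [PARSE:P3(v=16,ok=F), VALIDATE:P2(v=13,ok=F), TRANSFORM:P1(v=0,ok=F), EMIT:-] out:-; in:P3
Tick 4: [PARSE:P4(v=15,ok=F), VALIDATE:P3(v=16,ok=F), TRANSFORM:P2(v=0,ok=F), EMIT:P1(v=0,ok=F)] out:-; in:P4
At end of tick 4: ['P4', 'P3', 'P2', 'P1']

Answer: P4 P3 P2 P1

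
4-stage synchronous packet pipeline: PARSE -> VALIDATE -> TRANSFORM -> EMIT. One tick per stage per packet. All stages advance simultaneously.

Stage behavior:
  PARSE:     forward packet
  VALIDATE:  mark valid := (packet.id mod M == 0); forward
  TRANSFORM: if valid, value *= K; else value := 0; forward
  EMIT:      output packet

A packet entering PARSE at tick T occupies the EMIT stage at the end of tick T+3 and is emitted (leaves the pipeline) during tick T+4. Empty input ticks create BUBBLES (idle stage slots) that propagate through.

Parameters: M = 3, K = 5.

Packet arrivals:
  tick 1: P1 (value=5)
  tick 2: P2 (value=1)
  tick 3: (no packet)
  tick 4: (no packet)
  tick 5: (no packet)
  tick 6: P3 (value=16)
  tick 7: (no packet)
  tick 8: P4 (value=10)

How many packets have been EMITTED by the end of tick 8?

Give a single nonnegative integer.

Answer: 2

Derivation:
Tick 1: [PARSE:P1(v=5,ok=F), VALIDATE:-, TRANSFORM:-, EMIT:-] out:-; in:P1
Tick 2: [PARSE:P2(v=1,ok=F), VALIDATE:P1(v=5,ok=F), TRANSFORM:-, EMIT:-] out:-; in:P2
Tick 3: [PARSE:-, VALIDATE:P2(v=1,ok=F), TRANSFORM:P1(v=0,ok=F), EMIT:-] out:-; in:-
Tick 4: [PARSE:-, VALIDATE:-, TRANSFORM:P2(v=0,ok=F), EMIT:P1(v=0,ok=F)] out:-; in:-
Tick 5: [PARSE:-, VALIDATE:-, TRANSFORM:-, EMIT:P2(v=0,ok=F)] out:P1(v=0); in:-
Tick 6: [PARSE:P3(v=16,ok=F), VALIDATE:-, TRANSFORM:-, EMIT:-] out:P2(v=0); in:P3
Tick 7: [PARSE:-, VALIDATE:P3(v=16,ok=T), TRANSFORM:-, EMIT:-] out:-; in:-
Tick 8: [PARSE:P4(v=10,ok=F), VALIDATE:-, TRANSFORM:P3(v=80,ok=T), EMIT:-] out:-; in:P4
Emitted by tick 8: ['P1', 'P2']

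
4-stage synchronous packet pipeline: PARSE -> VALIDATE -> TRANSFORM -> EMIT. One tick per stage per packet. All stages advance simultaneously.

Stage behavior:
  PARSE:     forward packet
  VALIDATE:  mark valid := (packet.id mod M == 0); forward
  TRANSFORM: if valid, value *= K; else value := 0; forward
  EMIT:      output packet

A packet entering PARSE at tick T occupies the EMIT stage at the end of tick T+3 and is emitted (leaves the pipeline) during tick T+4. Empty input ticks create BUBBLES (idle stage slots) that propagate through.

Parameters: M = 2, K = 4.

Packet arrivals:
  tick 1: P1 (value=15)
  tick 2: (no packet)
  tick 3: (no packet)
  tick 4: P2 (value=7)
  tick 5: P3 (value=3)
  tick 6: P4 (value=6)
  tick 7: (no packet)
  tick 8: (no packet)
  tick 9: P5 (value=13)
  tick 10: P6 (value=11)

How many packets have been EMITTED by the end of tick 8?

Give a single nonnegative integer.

Tick 1: [PARSE:P1(v=15,ok=F), VALIDATE:-, TRANSFORM:-, EMIT:-] out:-; in:P1
Tick 2: [PARSE:-, VALIDATE:P1(v=15,ok=F), TRANSFORM:-, EMIT:-] out:-; in:-
Tick 3: [PARSE:-, VALIDATE:-, TRANSFORM:P1(v=0,ok=F), EMIT:-] out:-; in:-
Tick 4: [PARSE:P2(v=7,ok=F), VALIDATE:-, TRANSFORM:-, EMIT:P1(v=0,ok=F)] out:-; in:P2
Tick 5: [PARSE:P3(v=3,ok=F), VALIDATE:P2(v=7,ok=T), TRANSFORM:-, EMIT:-] out:P1(v=0); in:P3
Tick 6: [PARSE:P4(v=6,ok=F), VALIDATE:P3(v=3,ok=F), TRANSFORM:P2(v=28,ok=T), EMIT:-] out:-; in:P4
Tick 7: [PARSE:-, VALIDATE:P4(v=6,ok=T), TRANSFORM:P3(v=0,ok=F), EMIT:P2(v=28,ok=T)] out:-; in:-
Tick 8: [PARSE:-, VALIDATE:-, TRANSFORM:P4(v=24,ok=T), EMIT:P3(v=0,ok=F)] out:P2(v=28); in:-
Emitted by tick 8: ['P1', 'P2']

Answer: 2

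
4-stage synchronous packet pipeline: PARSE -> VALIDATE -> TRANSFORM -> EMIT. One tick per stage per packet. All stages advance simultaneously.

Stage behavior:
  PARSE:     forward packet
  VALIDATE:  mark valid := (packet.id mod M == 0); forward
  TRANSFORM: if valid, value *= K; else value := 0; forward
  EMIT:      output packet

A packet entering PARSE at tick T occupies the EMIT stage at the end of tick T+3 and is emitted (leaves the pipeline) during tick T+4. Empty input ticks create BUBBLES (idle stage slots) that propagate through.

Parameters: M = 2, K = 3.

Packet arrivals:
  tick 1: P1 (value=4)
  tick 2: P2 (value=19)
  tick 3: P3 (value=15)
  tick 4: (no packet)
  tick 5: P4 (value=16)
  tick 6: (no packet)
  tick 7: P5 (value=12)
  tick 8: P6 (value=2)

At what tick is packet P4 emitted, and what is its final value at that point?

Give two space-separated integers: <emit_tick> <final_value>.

Answer: 9 48

Derivation:
Tick 1: [PARSE:P1(v=4,ok=F), VALIDATE:-, TRANSFORM:-, EMIT:-] out:-; in:P1
Tick 2: [PARSE:P2(v=19,ok=F), VALIDATE:P1(v=4,ok=F), TRANSFORM:-, EMIT:-] out:-; in:P2
Tick 3: [PARSE:P3(v=15,ok=F), VALIDATE:P2(v=19,ok=T), TRANSFORM:P1(v=0,ok=F), EMIT:-] out:-; in:P3
Tick 4: [PARSE:-, VALIDATE:P3(v=15,ok=F), TRANSFORM:P2(v=57,ok=T), EMIT:P1(v=0,ok=F)] out:-; in:-
Tick 5: [PARSE:P4(v=16,ok=F), VALIDATE:-, TRANSFORM:P3(v=0,ok=F), EMIT:P2(v=57,ok=T)] out:P1(v=0); in:P4
Tick 6: [PARSE:-, VALIDATE:P4(v=16,ok=T), TRANSFORM:-, EMIT:P3(v=0,ok=F)] out:P2(v=57); in:-
Tick 7: [PARSE:P5(v=12,ok=F), VALIDATE:-, TRANSFORM:P4(v=48,ok=T), EMIT:-] out:P3(v=0); in:P5
Tick 8: [PARSE:P6(v=2,ok=F), VALIDATE:P5(v=12,ok=F), TRANSFORM:-, EMIT:P4(v=48,ok=T)] out:-; in:P6
Tick 9: [PARSE:-, VALIDATE:P6(v=2,ok=T), TRANSFORM:P5(v=0,ok=F), EMIT:-] out:P4(v=48); in:-
Tick 10: [PARSE:-, VALIDATE:-, TRANSFORM:P6(v=6,ok=T), EMIT:P5(v=0,ok=F)] out:-; in:-
Tick 11: [PARSE:-, VALIDATE:-, TRANSFORM:-, EMIT:P6(v=6,ok=T)] out:P5(v=0); in:-
Tick 12: [PARSE:-, VALIDATE:-, TRANSFORM:-, EMIT:-] out:P6(v=6); in:-
P4: arrives tick 5, valid=True (id=4, id%2=0), emit tick 9, final value 48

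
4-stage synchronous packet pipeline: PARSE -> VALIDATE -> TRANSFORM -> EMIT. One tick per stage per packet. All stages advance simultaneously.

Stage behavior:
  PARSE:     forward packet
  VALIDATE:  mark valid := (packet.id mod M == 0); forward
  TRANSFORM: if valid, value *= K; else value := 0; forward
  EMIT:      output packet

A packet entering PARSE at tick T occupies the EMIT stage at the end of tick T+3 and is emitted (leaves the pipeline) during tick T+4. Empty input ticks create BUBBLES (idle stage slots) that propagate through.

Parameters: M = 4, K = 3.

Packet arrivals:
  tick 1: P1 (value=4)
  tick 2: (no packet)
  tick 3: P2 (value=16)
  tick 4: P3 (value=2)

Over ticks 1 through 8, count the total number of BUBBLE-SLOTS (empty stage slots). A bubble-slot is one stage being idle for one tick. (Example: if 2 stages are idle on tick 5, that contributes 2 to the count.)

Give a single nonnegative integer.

Tick 1: [PARSE:P1(v=4,ok=F), VALIDATE:-, TRANSFORM:-, EMIT:-] out:-; bubbles=3
Tick 2: [PARSE:-, VALIDATE:P1(v=4,ok=F), TRANSFORM:-, EMIT:-] out:-; bubbles=3
Tick 3: [PARSE:P2(v=16,ok=F), VALIDATE:-, TRANSFORM:P1(v=0,ok=F), EMIT:-] out:-; bubbles=2
Tick 4: [PARSE:P3(v=2,ok=F), VALIDATE:P2(v=16,ok=F), TRANSFORM:-, EMIT:P1(v=0,ok=F)] out:-; bubbles=1
Tick 5: [PARSE:-, VALIDATE:P3(v=2,ok=F), TRANSFORM:P2(v=0,ok=F), EMIT:-] out:P1(v=0); bubbles=2
Tick 6: [PARSE:-, VALIDATE:-, TRANSFORM:P3(v=0,ok=F), EMIT:P2(v=0,ok=F)] out:-; bubbles=2
Tick 7: [PARSE:-, VALIDATE:-, TRANSFORM:-, EMIT:P3(v=0,ok=F)] out:P2(v=0); bubbles=3
Tick 8: [PARSE:-, VALIDATE:-, TRANSFORM:-, EMIT:-] out:P3(v=0); bubbles=4
Total bubble-slots: 20

Answer: 20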